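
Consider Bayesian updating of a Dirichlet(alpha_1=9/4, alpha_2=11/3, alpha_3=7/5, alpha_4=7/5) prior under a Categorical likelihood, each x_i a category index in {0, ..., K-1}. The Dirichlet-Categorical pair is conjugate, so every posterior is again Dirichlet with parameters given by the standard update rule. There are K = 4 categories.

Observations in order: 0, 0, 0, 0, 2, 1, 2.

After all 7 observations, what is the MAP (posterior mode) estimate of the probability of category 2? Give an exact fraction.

144/703

obs 1: x=0 → posterior Dirichlet(13/4, 11/3, 7/5, 7/5)
obs 2: x=0 → posterior Dirichlet(17/4, 11/3, 7/5, 7/5)
obs 3: x=0 → posterior Dirichlet(21/4, 11/3, 7/5, 7/5)
obs 4: x=0 → posterior Dirichlet(25/4, 11/3, 7/5, 7/5)
obs 5: x=2 → posterior Dirichlet(25/4, 11/3, 12/5, 7/5)
obs 6: x=1 → posterior Dirichlet(25/4, 14/3, 12/5, 7/5)
obs 7: x=2 → posterior Dirichlet(25/4, 14/3, 17/5, 7/5)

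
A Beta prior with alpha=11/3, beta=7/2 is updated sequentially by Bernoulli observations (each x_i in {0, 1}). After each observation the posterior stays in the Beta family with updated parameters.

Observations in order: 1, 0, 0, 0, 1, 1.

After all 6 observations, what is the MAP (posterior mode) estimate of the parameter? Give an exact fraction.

obs 1: x=1 → posterior Beta(14/3, 7/2)
obs 2: x=0 → posterior Beta(14/3, 9/2)
obs 3: x=0 → posterior Beta(14/3, 11/2)
obs 4: x=0 → posterior Beta(14/3, 13/2)
obs 5: x=1 → posterior Beta(17/3, 13/2)
obs 6: x=1 → posterior Beta(20/3, 13/2)

34/67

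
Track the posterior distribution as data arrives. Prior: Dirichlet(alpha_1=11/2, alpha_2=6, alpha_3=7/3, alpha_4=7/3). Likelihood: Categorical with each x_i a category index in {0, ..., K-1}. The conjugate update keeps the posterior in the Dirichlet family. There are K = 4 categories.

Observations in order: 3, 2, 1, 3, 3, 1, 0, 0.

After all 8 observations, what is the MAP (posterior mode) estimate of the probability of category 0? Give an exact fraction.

39/121

obs 1: x=3 → posterior Dirichlet(11/2, 6, 7/3, 10/3)
obs 2: x=2 → posterior Dirichlet(11/2, 6, 10/3, 10/3)
obs 3: x=1 → posterior Dirichlet(11/2, 7, 10/3, 10/3)
obs 4: x=3 → posterior Dirichlet(11/2, 7, 10/3, 13/3)
obs 5: x=3 → posterior Dirichlet(11/2, 7, 10/3, 16/3)
obs 6: x=1 → posterior Dirichlet(11/2, 8, 10/3, 16/3)
obs 7: x=0 → posterior Dirichlet(13/2, 8, 10/3, 16/3)
obs 8: x=0 → posterior Dirichlet(15/2, 8, 10/3, 16/3)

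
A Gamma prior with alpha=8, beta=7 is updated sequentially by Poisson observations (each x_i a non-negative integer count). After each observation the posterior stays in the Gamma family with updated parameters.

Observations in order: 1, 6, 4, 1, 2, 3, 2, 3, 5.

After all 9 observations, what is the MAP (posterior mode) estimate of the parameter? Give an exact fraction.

17/8

obs 1: x=1 → posterior Gamma(9, 8)
obs 2: x=6 → posterior Gamma(15, 9)
obs 3: x=4 → posterior Gamma(19, 10)
obs 4: x=1 → posterior Gamma(20, 11)
obs 5: x=2 → posterior Gamma(22, 12)
obs 6: x=3 → posterior Gamma(25, 13)
obs 7: x=2 → posterior Gamma(27, 14)
obs 8: x=3 → posterior Gamma(30, 15)
obs 9: x=5 → posterior Gamma(35, 16)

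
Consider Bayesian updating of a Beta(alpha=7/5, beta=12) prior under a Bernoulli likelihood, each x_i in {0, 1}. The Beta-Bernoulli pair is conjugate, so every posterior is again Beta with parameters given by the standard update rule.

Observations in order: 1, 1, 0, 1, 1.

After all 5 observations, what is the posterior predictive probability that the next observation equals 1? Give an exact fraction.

obs 1: x=1 → posterior Beta(12/5, 12)
obs 2: x=1 → posterior Beta(17/5, 12)
obs 3: x=0 → posterior Beta(17/5, 13)
obs 4: x=1 → posterior Beta(22/5, 13)
obs 5: x=1 → posterior Beta(27/5, 13)

27/92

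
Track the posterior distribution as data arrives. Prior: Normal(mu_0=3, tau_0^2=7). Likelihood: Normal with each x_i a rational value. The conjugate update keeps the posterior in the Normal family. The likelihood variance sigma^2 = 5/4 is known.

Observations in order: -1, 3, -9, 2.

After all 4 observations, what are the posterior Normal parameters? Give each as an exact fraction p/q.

mu_0=-125/117, tau_0^2=35/117

obs 1: x=-1 → posterior Normal(-13/33, 35/33)
obs 2: x=3 → posterior Normal(71/61, 35/61)
obs 3: x=-9 → posterior Normal(-181/89, 35/89)
obs 4: x=2 → posterior Normal(-125/117, 35/117)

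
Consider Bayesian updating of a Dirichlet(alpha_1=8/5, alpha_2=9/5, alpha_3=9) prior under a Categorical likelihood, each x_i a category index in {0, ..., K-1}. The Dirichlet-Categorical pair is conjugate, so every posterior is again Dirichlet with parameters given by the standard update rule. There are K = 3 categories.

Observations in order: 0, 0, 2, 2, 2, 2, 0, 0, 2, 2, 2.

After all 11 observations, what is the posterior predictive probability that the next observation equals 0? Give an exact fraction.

obs 1: x=0 → posterior Dirichlet(13/5, 9/5, 9)
obs 2: x=0 → posterior Dirichlet(18/5, 9/5, 9)
obs 3: x=2 → posterior Dirichlet(18/5, 9/5, 10)
obs 4: x=2 → posterior Dirichlet(18/5, 9/5, 11)
obs 5: x=2 → posterior Dirichlet(18/5, 9/5, 12)
obs 6: x=2 → posterior Dirichlet(18/5, 9/5, 13)
obs 7: x=0 → posterior Dirichlet(23/5, 9/5, 13)
obs 8: x=0 → posterior Dirichlet(28/5, 9/5, 13)
obs 9: x=2 → posterior Dirichlet(28/5, 9/5, 14)
obs 10: x=2 → posterior Dirichlet(28/5, 9/5, 15)
obs 11: x=2 → posterior Dirichlet(28/5, 9/5, 16)

28/117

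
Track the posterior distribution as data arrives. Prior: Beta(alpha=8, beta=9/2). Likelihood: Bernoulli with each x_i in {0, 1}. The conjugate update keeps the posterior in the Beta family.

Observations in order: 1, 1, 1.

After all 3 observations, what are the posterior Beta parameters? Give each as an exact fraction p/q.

alpha=11, beta=9/2

obs 1: x=1 → posterior Beta(9, 9/2)
obs 2: x=1 → posterior Beta(10, 9/2)
obs 3: x=1 → posterior Beta(11, 9/2)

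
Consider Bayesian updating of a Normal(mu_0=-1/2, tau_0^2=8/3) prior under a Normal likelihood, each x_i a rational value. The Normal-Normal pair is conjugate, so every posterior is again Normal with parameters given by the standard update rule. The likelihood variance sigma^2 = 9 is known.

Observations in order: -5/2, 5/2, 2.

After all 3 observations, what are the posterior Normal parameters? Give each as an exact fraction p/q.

mu_0=5/102, tau_0^2=24/17

obs 1: x=-5/2 → posterior Normal(-67/70, 72/35)
obs 2: x=5/2 → posterior Normal(-27/86, 72/43)
obs 3: x=2 → posterior Normal(5/102, 24/17)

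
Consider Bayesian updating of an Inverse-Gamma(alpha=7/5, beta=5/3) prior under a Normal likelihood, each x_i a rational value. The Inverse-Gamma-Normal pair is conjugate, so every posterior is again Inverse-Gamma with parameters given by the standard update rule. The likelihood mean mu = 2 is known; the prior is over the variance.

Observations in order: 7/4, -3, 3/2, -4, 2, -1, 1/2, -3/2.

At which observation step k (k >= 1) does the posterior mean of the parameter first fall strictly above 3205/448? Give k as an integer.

obs 1: x=7/4 → posterior Inverse-Gamma(19/10, 163/96)
obs 2: x=-3 → posterior Inverse-Gamma(12/5, 1363/96)
obs 3: x=3/2 → posterior Inverse-Gamma(29/10, 1375/96)
obs 4: x=-4 → posterior Inverse-Gamma(17/5, 3103/96)
obs 5: x=2 → posterior Inverse-Gamma(39/10, 3103/96)
obs 6: x=-1 → posterior Inverse-Gamma(22/5, 3535/96)
obs 7: x=1/2 → posterior Inverse-Gamma(49/10, 3643/96)
obs 8: x=-3/2 → posterior Inverse-Gamma(27/5, 4231/96)

k = 2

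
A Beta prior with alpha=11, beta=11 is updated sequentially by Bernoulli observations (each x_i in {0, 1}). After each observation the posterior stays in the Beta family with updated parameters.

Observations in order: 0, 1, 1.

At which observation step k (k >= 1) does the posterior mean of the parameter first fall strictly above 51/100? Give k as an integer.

obs 1: x=0 → posterior Beta(11, 12)
obs 2: x=1 → posterior Beta(12, 12)
obs 3: x=1 → posterior Beta(13, 12)

k = 3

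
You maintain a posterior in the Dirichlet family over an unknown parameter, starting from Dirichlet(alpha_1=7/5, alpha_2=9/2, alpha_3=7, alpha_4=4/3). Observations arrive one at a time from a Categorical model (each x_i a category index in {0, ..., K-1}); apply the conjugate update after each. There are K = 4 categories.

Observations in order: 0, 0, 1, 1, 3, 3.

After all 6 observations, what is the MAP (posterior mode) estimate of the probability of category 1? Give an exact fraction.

165/487

obs 1: x=0 → posterior Dirichlet(12/5, 9/2, 7, 4/3)
obs 2: x=0 → posterior Dirichlet(17/5, 9/2, 7, 4/3)
obs 3: x=1 → posterior Dirichlet(17/5, 11/2, 7, 4/3)
obs 4: x=1 → posterior Dirichlet(17/5, 13/2, 7, 4/3)
obs 5: x=3 → posterior Dirichlet(17/5, 13/2, 7, 7/3)
obs 6: x=3 → posterior Dirichlet(17/5, 13/2, 7, 10/3)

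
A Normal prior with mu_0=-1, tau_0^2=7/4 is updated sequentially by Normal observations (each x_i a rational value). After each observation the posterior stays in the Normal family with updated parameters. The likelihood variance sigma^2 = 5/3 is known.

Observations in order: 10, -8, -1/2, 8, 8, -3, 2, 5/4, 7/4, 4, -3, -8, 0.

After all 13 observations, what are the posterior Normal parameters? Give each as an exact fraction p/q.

mu_0=485/586, tau_0^2=35/293

obs 1: x=10 → posterior Normal(190/41, 35/41)
obs 2: x=-8 → posterior Normal(11/31, 35/62)
obs 3: x=-1/2 → posterior Normal(23/166, 35/83)
obs 4: x=8 → posterior Normal(359/208, 35/104)
obs 5: x=8 → posterior Normal(139/50, 7/25)
obs 6: x=-3 → posterior Normal(569/292, 35/146)
obs 7: x=2 → posterior Normal(653/334, 35/167)
obs 8: x=5/4 → posterior Normal(1411/752, 35/188)
obs 9: x=7/4 → posterior Normal(41/22, 35/209)
obs 10: x=4 → posterior Normal(947/460, 7/46)
obs 11: x=-3 → posterior Normal(821/502, 35/251)
obs 12: x=-8 → posterior Normal(485/544, 35/272)
obs 13: x=0 → posterior Normal(485/586, 35/293)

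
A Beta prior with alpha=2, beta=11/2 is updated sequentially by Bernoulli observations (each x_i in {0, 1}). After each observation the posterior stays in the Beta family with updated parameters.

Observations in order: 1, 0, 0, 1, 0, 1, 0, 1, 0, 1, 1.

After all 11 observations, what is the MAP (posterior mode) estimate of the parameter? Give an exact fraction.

obs 1: x=1 → posterior Beta(3, 11/2)
obs 2: x=0 → posterior Beta(3, 13/2)
obs 3: x=0 → posterior Beta(3, 15/2)
obs 4: x=1 → posterior Beta(4, 15/2)
obs 5: x=0 → posterior Beta(4, 17/2)
obs 6: x=1 → posterior Beta(5, 17/2)
obs 7: x=0 → posterior Beta(5, 19/2)
obs 8: x=1 → posterior Beta(6, 19/2)
obs 9: x=0 → posterior Beta(6, 21/2)
obs 10: x=1 → posterior Beta(7, 21/2)
obs 11: x=1 → posterior Beta(8, 21/2)

14/33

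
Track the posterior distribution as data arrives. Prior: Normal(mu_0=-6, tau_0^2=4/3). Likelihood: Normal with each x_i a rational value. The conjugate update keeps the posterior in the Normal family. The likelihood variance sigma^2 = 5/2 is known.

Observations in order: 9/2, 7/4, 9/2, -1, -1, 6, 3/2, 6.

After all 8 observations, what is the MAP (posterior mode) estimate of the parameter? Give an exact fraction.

88/79

obs 1: x=9/2 → posterior Normal(-54/23, 20/23)
obs 2: x=7/4 → posterior Normal(-40/31, 20/31)
obs 3: x=9/2 → posterior Normal(-4/39, 20/39)
obs 4: x=-1 → posterior Normal(-12/47, 20/47)
obs 5: x=-1 → posterior Normal(-4/11, 4/11)
obs 6: x=6 → posterior Normal(4/9, 20/63)
obs 7: x=3/2 → posterior Normal(40/71, 20/71)
obs 8: x=6 → posterior Normal(88/79, 20/79)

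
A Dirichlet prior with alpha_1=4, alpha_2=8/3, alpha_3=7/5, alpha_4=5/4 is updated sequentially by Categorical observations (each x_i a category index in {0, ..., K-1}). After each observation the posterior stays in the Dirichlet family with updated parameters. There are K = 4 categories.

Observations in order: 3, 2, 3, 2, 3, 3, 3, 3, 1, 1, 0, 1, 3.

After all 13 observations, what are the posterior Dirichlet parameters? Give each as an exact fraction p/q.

alpha_1=5, alpha_2=17/3, alpha_3=17/5, alpha_4=33/4

obs 1: x=3 → posterior Dirichlet(4, 8/3, 7/5, 9/4)
obs 2: x=2 → posterior Dirichlet(4, 8/3, 12/5, 9/4)
obs 3: x=3 → posterior Dirichlet(4, 8/3, 12/5, 13/4)
obs 4: x=2 → posterior Dirichlet(4, 8/3, 17/5, 13/4)
obs 5: x=3 → posterior Dirichlet(4, 8/3, 17/5, 17/4)
obs 6: x=3 → posterior Dirichlet(4, 8/3, 17/5, 21/4)
obs 7: x=3 → posterior Dirichlet(4, 8/3, 17/5, 25/4)
obs 8: x=3 → posterior Dirichlet(4, 8/3, 17/5, 29/4)
obs 9: x=1 → posterior Dirichlet(4, 11/3, 17/5, 29/4)
obs 10: x=1 → posterior Dirichlet(4, 14/3, 17/5, 29/4)
obs 11: x=0 → posterior Dirichlet(5, 14/3, 17/5, 29/4)
obs 12: x=1 → posterior Dirichlet(5, 17/3, 17/5, 29/4)
obs 13: x=3 → posterior Dirichlet(5, 17/3, 17/5, 33/4)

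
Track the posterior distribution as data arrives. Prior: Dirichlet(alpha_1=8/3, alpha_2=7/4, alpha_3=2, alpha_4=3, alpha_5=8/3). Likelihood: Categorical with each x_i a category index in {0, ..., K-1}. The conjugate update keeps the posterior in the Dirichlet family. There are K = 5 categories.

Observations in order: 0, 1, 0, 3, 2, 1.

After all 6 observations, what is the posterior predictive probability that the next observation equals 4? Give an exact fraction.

32/217

obs 1: x=0 → posterior Dirichlet(11/3, 7/4, 2, 3, 8/3)
obs 2: x=1 → posterior Dirichlet(11/3, 11/4, 2, 3, 8/3)
obs 3: x=0 → posterior Dirichlet(14/3, 11/4, 2, 3, 8/3)
obs 4: x=3 → posterior Dirichlet(14/3, 11/4, 2, 4, 8/3)
obs 5: x=2 → posterior Dirichlet(14/3, 11/4, 3, 4, 8/3)
obs 6: x=1 → posterior Dirichlet(14/3, 15/4, 3, 4, 8/3)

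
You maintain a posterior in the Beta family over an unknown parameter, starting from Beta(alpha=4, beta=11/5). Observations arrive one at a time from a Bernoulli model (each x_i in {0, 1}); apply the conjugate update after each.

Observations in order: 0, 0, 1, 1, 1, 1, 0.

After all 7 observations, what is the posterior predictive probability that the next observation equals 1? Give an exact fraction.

20/33

obs 1: x=0 → posterior Beta(4, 16/5)
obs 2: x=0 → posterior Beta(4, 21/5)
obs 3: x=1 → posterior Beta(5, 21/5)
obs 4: x=1 → posterior Beta(6, 21/5)
obs 5: x=1 → posterior Beta(7, 21/5)
obs 6: x=1 → posterior Beta(8, 21/5)
obs 7: x=0 → posterior Beta(8, 26/5)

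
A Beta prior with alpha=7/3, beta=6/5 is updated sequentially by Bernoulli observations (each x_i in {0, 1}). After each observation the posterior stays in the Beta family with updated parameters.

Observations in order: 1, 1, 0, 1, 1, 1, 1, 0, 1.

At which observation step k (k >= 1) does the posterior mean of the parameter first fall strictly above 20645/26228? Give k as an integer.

obs 1: x=1 → posterior Beta(10/3, 6/5)
obs 2: x=1 → posterior Beta(13/3, 6/5)
obs 3: x=0 → posterior Beta(13/3, 11/5)
obs 4: x=1 → posterior Beta(16/3, 11/5)
obs 5: x=1 → posterior Beta(19/3, 11/5)
obs 6: x=1 → posterior Beta(22/3, 11/5)
obs 7: x=1 → posterior Beta(25/3, 11/5)
obs 8: x=0 → posterior Beta(25/3, 16/5)
obs 9: x=1 → posterior Beta(28/3, 16/5)

k = 7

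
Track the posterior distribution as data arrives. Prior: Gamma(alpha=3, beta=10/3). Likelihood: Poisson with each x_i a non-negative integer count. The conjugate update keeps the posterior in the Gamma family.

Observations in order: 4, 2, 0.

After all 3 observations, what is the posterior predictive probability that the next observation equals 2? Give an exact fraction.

obs 1: x=4 → posterior Gamma(7, 13/3)
obs 2: x=2 → posterior Gamma(9, 16/3)
obs 3: x=0 → posterior Gamma(9, 19/3)

130688517600495/584318301411328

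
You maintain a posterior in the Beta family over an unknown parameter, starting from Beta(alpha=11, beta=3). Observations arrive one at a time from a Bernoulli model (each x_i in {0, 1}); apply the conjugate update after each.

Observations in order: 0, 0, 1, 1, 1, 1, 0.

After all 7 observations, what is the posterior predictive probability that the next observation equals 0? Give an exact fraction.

2/7

obs 1: x=0 → posterior Beta(11, 4)
obs 2: x=0 → posterior Beta(11, 5)
obs 3: x=1 → posterior Beta(12, 5)
obs 4: x=1 → posterior Beta(13, 5)
obs 5: x=1 → posterior Beta(14, 5)
obs 6: x=1 → posterior Beta(15, 5)
obs 7: x=0 → posterior Beta(15, 6)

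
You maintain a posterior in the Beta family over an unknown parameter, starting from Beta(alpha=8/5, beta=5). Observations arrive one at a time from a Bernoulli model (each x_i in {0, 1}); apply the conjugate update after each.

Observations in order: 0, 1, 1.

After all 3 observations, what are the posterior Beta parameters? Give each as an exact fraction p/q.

alpha=18/5, beta=6

obs 1: x=0 → posterior Beta(8/5, 6)
obs 2: x=1 → posterior Beta(13/5, 6)
obs 3: x=1 → posterior Beta(18/5, 6)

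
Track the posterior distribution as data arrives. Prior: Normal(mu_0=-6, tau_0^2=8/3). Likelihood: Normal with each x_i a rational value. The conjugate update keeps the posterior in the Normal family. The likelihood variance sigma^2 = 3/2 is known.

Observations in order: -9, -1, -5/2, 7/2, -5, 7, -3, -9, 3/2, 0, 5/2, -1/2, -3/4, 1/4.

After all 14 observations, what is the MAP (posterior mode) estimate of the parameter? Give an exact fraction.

obs 1: x=-9 → posterior Normal(-198/25, 24/25)
obs 2: x=-1 → posterior Normal(-214/41, 24/41)
obs 3: x=-5/2 → posterior Normal(-254/57, 8/19)
obs 4: x=7/2 → posterior Normal(-198/73, 24/73)
obs 5: x=-5 → posterior Normal(-278/89, 24/89)
obs 6: x=7 → posterior Normal(-166/105, 8/35)
obs 7: x=-3 → posterior Normal(-214/121, 24/121)
obs 8: x=-9 → posterior Normal(-358/137, 24/137)
obs 9: x=3/2 → posterior Normal(-334/153, 8/51)
obs 10: x=0 → posterior Normal(-334/169, 24/169)
obs 11: x=5/2 → posterior Normal(-294/185, 24/185)
obs 12: x=-1/2 → posterior Normal(-302/201, 8/67)
obs 13: x=-3/4 → posterior Normal(-314/217, 24/217)
obs 14: x=1/4 → posterior Normal(-310/233, 24/233)

-310/233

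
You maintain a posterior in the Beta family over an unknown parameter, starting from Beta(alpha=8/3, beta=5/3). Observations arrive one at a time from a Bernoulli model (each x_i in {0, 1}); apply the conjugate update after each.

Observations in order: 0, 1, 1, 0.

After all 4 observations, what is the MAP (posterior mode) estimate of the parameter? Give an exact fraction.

obs 1: x=0 → posterior Beta(8/3, 8/3)
obs 2: x=1 → posterior Beta(11/3, 8/3)
obs 3: x=1 → posterior Beta(14/3, 8/3)
obs 4: x=0 → posterior Beta(14/3, 11/3)

11/19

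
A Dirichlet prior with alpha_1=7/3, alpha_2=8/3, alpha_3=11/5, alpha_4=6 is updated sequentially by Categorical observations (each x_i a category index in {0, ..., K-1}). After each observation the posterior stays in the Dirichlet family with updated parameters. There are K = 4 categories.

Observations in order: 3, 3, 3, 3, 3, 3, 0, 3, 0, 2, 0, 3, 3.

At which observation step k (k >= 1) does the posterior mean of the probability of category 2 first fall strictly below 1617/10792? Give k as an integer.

obs 1: x=3 → posterior Dirichlet(7/3, 8/3, 11/5, 7)
obs 2: x=3 → posterior Dirichlet(7/3, 8/3, 11/5, 8)
obs 3: x=3 → posterior Dirichlet(7/3, 8/3, 11/5, 9)
obs 4: x=3 → posterior Dirichlet(7/3, 8/3, 11/5, 10)
obs 5: x=3 → posterior Dirichlet(7/3, 8/3, 11/5, 11)
obs 6: x=3 → posterior Dirichlet(7/3, 8/3, 11/5, 12)
obs 7: x=0 → posterior Dirichlet(10/3, 8/3, 11/5, 12)
obs 8: x=3 → posterior Dirichlet(10/3, 8/3, 11/5, 13)
obs 9: x=0 → posterior Dirichlet(13/3, 8/3, 11/5, 13)
obs 10: x=2 → posterior Dirichlet(13/3, 8/3, 16/5, 13)
obs 11: x=0 → posterior Dirichlet(16/3, 8/3, 16/5, 13)
obs 12: x=3 → posterior Dirichlet(16/3, 8/3, 16/5, 14)
obs 13: x=3 → posterior Dirichlet(16/3, 8/3, 16/5, 15)

k = 2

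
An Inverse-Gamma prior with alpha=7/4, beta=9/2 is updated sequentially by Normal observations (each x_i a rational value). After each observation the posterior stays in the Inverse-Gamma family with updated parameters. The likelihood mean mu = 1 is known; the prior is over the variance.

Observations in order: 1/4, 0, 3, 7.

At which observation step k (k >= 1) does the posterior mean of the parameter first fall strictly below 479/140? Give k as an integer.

obs 1: x=1/4 → posterior Inverse-Gamma(9/4, 153/32)
obs 2: x=0 → posterior Inverse-Gamma(11/4, 169/32)
obs 3: x=3 → posterior Inverse-Gamma(13/4, 233/32)
obs 4: x=7 → posterior Inverse-Gamma(15/4, 809/32)

k = 2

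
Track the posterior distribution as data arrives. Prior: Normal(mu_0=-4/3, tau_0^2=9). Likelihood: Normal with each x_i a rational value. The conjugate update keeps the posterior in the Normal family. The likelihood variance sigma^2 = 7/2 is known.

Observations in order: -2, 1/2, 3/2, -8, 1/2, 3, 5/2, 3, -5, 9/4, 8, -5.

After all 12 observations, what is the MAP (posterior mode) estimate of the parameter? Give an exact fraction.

79/1338

obs 1: x=-2 → posterior Normal(-136/75, 63/25)
obs 2: x=1/2 → posterior Normal(-109/129, 63/43)
obs 3: x=3/2 → posterior Normal(-28/183, 63/61)
obs 4: x=-8 → posterior Normal(-460/237, 63/79)
obs 5: x=1/2 → posterior Normal(-433/291, 63/97)
obs 6: x=3 → posterior Normal(-271/345, 63/115)
obs 7: x=5/2 → posterior Normal(-136/399, 9/19)
obs 8: x=3 → posterior Normal(26/453, 63/151)
obs 9: x=-5 → posterior Normal(-244/507, 63/169)
obs 10: x=9/4 → posterior Normal(-245/1122, 63/187)
obs 11: x=8 → posterior Normal(619/1230, 63/205)
obs 12: x=-5 → posterior Normal(79/1338, 63/223)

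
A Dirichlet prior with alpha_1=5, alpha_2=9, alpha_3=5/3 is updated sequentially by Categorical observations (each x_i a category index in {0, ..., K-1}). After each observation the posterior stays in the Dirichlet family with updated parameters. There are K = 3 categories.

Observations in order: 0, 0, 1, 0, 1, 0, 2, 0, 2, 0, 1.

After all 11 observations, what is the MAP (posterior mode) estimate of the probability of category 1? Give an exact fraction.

obs 1: x=0 → posterior Dirichlet(6, 9, 5/3)
obs 2: x=0 → posterior Dirichlet(7, 9, 5/3)
obs 3: x=1 → posterior Dirichlet(7, 10, 5/3)
obs 4: x=0 → posterior Dirichlet(8, 10, 5/3)
obs 5: x=1 → posterior Dirichlet(8, 11, 5/3)
obs 6: x=0 → posterior Dirichlet(9, 11, 5/3)
obs 7: x=2 → posterior Dirichlet(9, 11, 8/3)
obs 8: x=0 → posterior Dirichlet(10, 11, 8/3)
obs 9: x=2 → posterior Dirichlet(10, 11, 11/3)
obs 10: x=0 → posterior Dirichlet(11, 11, 11/3)
obs 11: x=1 → posterior Dirichlet(11, 12, 11/3)

33/71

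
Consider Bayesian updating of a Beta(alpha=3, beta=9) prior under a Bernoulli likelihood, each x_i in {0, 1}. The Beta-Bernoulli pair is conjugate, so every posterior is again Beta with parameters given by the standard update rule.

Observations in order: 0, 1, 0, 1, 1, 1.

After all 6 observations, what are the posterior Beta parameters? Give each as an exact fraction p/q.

alpha=7, beta=11

obs 1: x=0 → posterior Beta(3, 10)
obs 2: x=1 → posterior Beta(4, 10)
obs 3: x=0 → posterior Beta(4, 11)
obs 4: x=1 → posterior Beta(5, 11)
obs 5: x=1 → posterior Beta(6, 11)
obs 6: x=1 → posterior Beta(7, 11)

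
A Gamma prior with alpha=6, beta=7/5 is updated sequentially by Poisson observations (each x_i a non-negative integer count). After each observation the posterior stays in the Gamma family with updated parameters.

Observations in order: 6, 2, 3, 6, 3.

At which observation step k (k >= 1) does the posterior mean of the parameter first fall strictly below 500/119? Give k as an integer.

k = 2

obs 1: x=6 → posterior Gamma(12, 12/5)
obs 2: x=2 → posterior Gamma(14, 17/5)
obs 3: x=3 → posterior Gamma(17, 22/5)
obs 4: x=6 → posterior Gamma(23, 27/5)
obs 5: x=3 → posterior Gamma(26, 32/5)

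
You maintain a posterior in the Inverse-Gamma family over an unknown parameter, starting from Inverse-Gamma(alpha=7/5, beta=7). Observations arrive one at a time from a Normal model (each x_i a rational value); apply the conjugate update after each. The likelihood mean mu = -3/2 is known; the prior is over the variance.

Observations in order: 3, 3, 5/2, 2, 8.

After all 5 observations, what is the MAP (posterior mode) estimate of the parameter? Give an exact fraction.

obs 1: x=3 → posterior Inverse-Gamma(19/10, 137/8)
obs 2: x=3 → posterior Inverse-Gamma(12/5, 109/4)
obs 3: x=5/2 → posterior Inverse-Gamma(29/10, 141/4)
obs 4: x=2 → posterior Inverse-Gamma(17/5, 331/8)
obs 5: x=8 → posterior Inverse-Gamma(39/10, 173/2)

865/49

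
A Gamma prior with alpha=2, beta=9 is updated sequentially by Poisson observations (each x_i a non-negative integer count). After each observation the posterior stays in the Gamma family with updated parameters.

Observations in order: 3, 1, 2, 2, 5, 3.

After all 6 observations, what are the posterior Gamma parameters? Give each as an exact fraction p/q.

alpha=18, beta=15

obs 1: x=3 → posterior Gamma(5, 10)
obs 2: x=1 → posterior Gamma(6, 11)
obs 3: x=2 → posterior Gamma(8, 12)
obs 4: x=2 → posterior Gamma(10, 13)
obs 5: x=5 → posterior Gamma(15, 14)
obs 6: x=3 → posterior Gamma(18, 15)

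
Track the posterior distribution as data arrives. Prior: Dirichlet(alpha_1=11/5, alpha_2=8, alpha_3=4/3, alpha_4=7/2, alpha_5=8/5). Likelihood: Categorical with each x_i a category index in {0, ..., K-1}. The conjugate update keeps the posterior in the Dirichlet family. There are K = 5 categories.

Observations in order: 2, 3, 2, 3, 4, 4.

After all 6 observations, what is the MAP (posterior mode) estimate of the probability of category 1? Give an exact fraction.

obs 1: x=2 → posterior Dirichlet(11/5, 8, 7/3, 7/2, 8/5)
obs 2: x=3 → posterior Dirichlet(11/5, 8, 7/3, 9/2, 8/5)
obs 3: x=2 → posterior Dirichlet(11/5, 8, 10/3, 9/2, 8/5)
obs 4: x=3 → posterior Dirichlet(11/5, 8, 10/3, 11/2, 8/5)
obs 5: x=4 → posterior Dirichlet(11/5, 8, 10/3, 11/2, 13/5)
obs 6: x=4 → posterior Dirichlet(11/5, 8, 10/3, 11/2, 18/5)

210/529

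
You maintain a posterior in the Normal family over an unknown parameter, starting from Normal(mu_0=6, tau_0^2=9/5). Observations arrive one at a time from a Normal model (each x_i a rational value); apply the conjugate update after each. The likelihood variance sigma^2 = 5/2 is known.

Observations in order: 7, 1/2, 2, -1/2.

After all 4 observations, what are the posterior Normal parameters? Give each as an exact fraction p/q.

mu_0=312/97, tau_0^2=45/97

obs 1: x=7 → posterior Normal(276/43, 45/43)
obs 2: x=1/2 → posterior Normal(285/61, 45/61)
obs 3: x=2 → posterior Normal(321/79, 45/79)
obs 4: x=-1/2 → posterior Normal(312/97, 45/97)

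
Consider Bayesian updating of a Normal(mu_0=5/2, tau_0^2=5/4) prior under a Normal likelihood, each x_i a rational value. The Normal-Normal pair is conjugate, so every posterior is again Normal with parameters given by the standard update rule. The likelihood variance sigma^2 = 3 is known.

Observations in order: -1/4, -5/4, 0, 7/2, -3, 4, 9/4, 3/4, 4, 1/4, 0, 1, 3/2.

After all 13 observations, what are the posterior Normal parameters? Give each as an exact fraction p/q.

mu_0=375/308, tau_0^2=15/77

obs 1: x=-1/4 → posterior Normal(115/68, 15/17)
obs 2: x=-5/4 → posterior Normal(45/44, 15/22)
obs 3: x=0 → posterior Normal(5/6, 5/9)
obs 4: x=7/2 → posterior Normal(5/4, 15/32)
obs 5: x=-3 → posterior Normal(25/37, 15/37)
obs 6: x=4 → posterior Normal(15/14, 5/14)
obs 7: x=9/4 → posterior Normal(225/188, 15/47)
obs 8: x=3/4 → posterior Normal(15/13, 15/52)
obs 9: x=4 → posterior Normal(80/57, 5/19)
obs 10: x=1/4 → posterior Normal(325/248, 15/62)
obs 11: x=0 → posterior Normal(325/268, 15/67)
obs 12: x=1 → posterior Normal(115/96, 5/24)
obs 13: x=3/2 → posterior Normal(375/308, 15/77)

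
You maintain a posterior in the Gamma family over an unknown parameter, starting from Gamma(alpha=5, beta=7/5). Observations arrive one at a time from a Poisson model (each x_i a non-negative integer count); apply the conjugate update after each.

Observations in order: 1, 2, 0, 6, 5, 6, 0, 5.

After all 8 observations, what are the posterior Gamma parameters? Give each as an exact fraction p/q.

obs 1: x=1 → posterior Gamma(6, 12/5)
obs 2: x=2 → posterior Gamma(8, 17/5)
obs 3: x=0 → posterior Gamma(8, 22/5)
obs 4: x=6 → posterior Gamma(14, 27/5)
obs 5: x=5 → posterior Gamma(19, 32/5)
obs 6: x=6 → posterior Gamma(25, 37/5)
obs 7: x=0 → posterior Gamma(25, 42/5)
obs 8: x=5 → posterior Gamma(30, 47/5)

alpha=30, beta=47/5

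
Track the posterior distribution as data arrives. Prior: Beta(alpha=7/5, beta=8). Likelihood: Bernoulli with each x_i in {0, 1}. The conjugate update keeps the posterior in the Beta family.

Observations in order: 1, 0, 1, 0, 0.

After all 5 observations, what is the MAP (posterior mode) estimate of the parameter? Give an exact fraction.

obs 1: x=1 → posterior Beta(12/5, 8)
obs 2: x=0 → posterior Beta(12/5, 9)
obs 3: x=1 → posterior Beta(17/5, 9)
obs 4: x=0 → posterior Beta(17/5, 10)
obs 5: x=0 → posterior Beta(17/5, 11)

6/31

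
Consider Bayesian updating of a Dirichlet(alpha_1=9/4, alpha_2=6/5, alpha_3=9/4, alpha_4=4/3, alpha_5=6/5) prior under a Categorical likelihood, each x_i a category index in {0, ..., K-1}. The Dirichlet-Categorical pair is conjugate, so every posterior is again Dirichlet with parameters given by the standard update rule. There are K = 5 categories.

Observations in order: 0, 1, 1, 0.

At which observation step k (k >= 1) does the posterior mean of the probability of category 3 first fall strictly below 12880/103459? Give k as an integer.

k = 3

obs 1: x=0 → posterior Dirichlet(13/4, 6/5, 9/4, 4/3, 6/5)
obs 2: x=1 → posterior Dirichlet(13/4, 11/5, 9/4, 4/3, 6/5)
obs 3: x=1 → posterior Dirichlet(13/4, 16/5, 9/4, 4/3, 6/5)
obs 4: x=0 → posterior Dirichlet(17/4, 16/5, 9/4, 4/3, 6/5)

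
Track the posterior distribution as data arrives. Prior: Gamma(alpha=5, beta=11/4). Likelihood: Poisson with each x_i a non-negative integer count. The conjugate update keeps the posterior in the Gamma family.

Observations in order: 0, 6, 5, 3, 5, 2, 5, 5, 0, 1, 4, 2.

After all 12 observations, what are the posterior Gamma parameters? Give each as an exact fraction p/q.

obs 1: x=0 → posterior Gamma(5, 15/4)
obs 2: x=6 → posterior Gamma(11, 19/4)
obs 3: x=5 → posterior Gamma(16, 23/4)
obs 4: x=3 → posterior Gamma(19, 27/4)
obs 5: x=5 → posterior Gamma(24, 31/4)
obs 6: x=2 → posterior Gamma(26, 35/4)
obs 7: x=5 → posterior Gamma(31, 39/4)
obs 8: x=5 → posterior Gamma(36, 43/4)
obs 9: x=0 → posterior Gamma(36, 47/4)
obs 10: x=1 → posterior Gamma(37, 51/4)
obs 11: x=4 → posterior Gamma(41, 55/4)
obs 12: x=2 → posterior Gamma(43, 59/4)

alpha=43, beta=59/4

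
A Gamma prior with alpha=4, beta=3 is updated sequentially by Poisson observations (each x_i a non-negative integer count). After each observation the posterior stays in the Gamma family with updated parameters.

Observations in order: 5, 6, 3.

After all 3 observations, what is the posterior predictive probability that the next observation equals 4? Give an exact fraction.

obs 1: x=5 → posterior Gamma(9, 4)
obs 2: x=6 → posterior Gamma(15, 5)
obs 3: x=3 → posterior Gamma(18, 6)

86833762951495680/558545864083284007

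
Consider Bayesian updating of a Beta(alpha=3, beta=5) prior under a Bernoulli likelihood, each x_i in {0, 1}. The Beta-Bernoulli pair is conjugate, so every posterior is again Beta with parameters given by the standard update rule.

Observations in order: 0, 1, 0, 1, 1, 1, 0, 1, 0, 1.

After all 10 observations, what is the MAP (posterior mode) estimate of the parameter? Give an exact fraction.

1/2

obs 1: x=0 → posterior Beta(3, 6)
obs 2: x=1 → posterior Beta(4, 6)
obs 3: x=0 → posterior Beta(4, 7)
obs 4: x=1 → posterior Beta(5, 7)
obs 5: x=1 → posterior Beta(6, 7)
obs 6: x=1 → posterior Beta(7, 7)
obs 7: x=0 → posterior Beta(7, 8)
obs 8: x=1 → posterior Beta(8, 8)
obs 9: x=0 → posterior Beta(8, 9)
obs 10: x=1 → posterior Beta(9, 9)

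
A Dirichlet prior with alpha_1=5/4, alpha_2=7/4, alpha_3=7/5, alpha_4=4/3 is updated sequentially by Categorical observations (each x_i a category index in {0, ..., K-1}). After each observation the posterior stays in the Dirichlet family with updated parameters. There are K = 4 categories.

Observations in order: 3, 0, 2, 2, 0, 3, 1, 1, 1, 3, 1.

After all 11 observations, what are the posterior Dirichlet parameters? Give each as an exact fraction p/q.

alpha_1=13/4, alpha_2=23/4, alpha_3=17/5, alpha_4=13/3

obs 1: x=3 → posterior Dirichlet(5/4, 7/4, 7/5, 7/3)
obs 2: x=0 → posterior Dirichlet(9/4, 7/4, 7/5, 7/3)
obs 3: x=2 → posterior Dirichlet(9/4, 7/4, 12/5, 7/3)
obs 4: x=2 → posterior Dirichlet(9/4, 7/4, 17/5, 7/3)
obs 5: x=0 → posterior Dirichlet(13/4, 7/4, 17/5, 7/3)
obs 6: x=3 → posterior Dirichlet(13/4, 7/4, 17/5, 10/3)
obs 7: x=1 → posterior Dirichlet(13/4, 11/4, 17/5, 10/3)
obs 8: x=1 → posterior Dirichlet(13/4, 15/4, 17/5, 10/3)
obs 9: x=1 → posterior Dirichlet(13/4, 19/4, 17/5, 10/3)
obs 10: x=3 → posterior Dirichlet(13/4, 19/4, 17/5, 13/3)
obs 11: x=1 → posterior Dirichlet(13/4, 23/4, 17/5, 13/3)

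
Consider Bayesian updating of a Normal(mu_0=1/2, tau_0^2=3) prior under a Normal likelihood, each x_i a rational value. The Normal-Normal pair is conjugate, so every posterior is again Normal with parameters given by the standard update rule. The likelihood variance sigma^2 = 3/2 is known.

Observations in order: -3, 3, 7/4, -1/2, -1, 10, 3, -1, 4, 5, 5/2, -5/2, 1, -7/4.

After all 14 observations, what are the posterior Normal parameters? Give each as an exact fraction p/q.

mu_0=83/58, tau_0^2=3/29

obs 1: x=-3 → posterior Normal(-11/6, 1)
obs 2: x=3 → posterior Normal(1/10, 3/5)
obs 3: x=7/4 → posterior Normal(4/7, 3/7)
obs 4: x=-1/2 → posterior Normal(1/3, 1/3)
obs 5: x=-1 → posterior Normal(1/11, 3/11)
obs 6: x=10 → posterior Normal(21/13, 3/13)
obs 7: x=3 → posterior Normal(9/5, 1/5)
obs 8: x=-1 → posterior Normal(25/17, 3/17)
obs 9: x=4 → posterior Normal(33/19, 3/19)
obs 10: x=5 → posterior Normal(43/21, 1/7)
obs 11: x=5/2 → posterior Normal(48/23, 3/23)
obs 12: x=-5/2 → posterior Normal(43/25, 3/25)
obs 13: x=1 → posterior Normal(5/3, 1/9)
obs 14: x=-7/4 → posterior Normal(83/58, 3/29)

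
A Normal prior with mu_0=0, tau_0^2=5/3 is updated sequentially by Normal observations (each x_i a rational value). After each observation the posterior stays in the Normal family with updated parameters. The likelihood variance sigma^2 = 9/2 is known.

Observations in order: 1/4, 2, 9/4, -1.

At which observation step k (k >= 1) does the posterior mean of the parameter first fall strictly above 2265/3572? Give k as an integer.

k = 3

obs 1: x=1/4 → posterior Normal(5/74, 45/37)
obs 2: x=2 → posterior Normal(45/94, 45/47)
obs 3: x=9/4 → posterior Normal(15/19, 15/19)
obs 4: x=-1 → posterior Normal(35/67, 45/67)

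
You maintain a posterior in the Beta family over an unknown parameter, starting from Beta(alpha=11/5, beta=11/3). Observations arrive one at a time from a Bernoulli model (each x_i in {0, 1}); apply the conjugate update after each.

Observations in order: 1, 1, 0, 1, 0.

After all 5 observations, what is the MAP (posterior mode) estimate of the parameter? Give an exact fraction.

obs 1: x=1 → posterior Beta(16/5, 11/3)
obs 2: x=1 → posterior Beta(21/5, 11/3)
obs 3: x=0 → posterior Beta(21/5, 14/3)
obs 4: x=1 → posterior Beta(26/5, 14/3)
obs 5: x=0 → posterior Beta(26/5, 17/3)

9/19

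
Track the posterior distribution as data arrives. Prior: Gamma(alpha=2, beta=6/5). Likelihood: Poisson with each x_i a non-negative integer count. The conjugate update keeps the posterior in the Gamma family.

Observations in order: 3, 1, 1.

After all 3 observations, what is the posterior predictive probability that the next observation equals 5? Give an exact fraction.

1300160790534375/47714478330841088

obs 1: x=3 → posterior Gamma(5, 11/5)
obs 2: x=1 → posterior Gamma(6, 16/5)
obs 3: x=1 → posterior Gamma(7, 21/5)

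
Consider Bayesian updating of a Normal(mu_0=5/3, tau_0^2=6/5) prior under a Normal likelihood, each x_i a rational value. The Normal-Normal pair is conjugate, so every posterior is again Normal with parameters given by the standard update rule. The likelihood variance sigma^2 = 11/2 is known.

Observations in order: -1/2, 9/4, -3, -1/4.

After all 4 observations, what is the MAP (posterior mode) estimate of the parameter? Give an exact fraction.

obs 1: x=-1/2 → posterior Normal(257/201, 66/67)
obs 2: x=9/4 → posterior Normal(338/237, 66/79)
obs 3: x=-3 → posterior Normal(230/273, 66/91)
obs 4: x=-1/4 → posterior Normal(221/309, 66/103)

221/309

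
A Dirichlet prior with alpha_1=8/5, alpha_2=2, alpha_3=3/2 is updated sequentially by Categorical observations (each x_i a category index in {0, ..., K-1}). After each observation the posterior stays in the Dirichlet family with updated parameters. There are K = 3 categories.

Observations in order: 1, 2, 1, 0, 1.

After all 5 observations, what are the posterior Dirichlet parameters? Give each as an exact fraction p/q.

obs 1: x=1 → posterior Dirichlet(8/5, 3, 3/2)
obs 2: x=2 → posterior Dirichlet(8/5, 3, 5/2)
obs 3: x=1 → posterior Dirichlet(8/5, 4, 5/2)
obs 4: x=0 → posterior Dirichlet(13/5, 4, 5/2)
obs 5: x=1 → posterior Dirichlet(13/5, 5, 5/2)

alpha_1=13/5, alpha_2=5, alpha_3=5/2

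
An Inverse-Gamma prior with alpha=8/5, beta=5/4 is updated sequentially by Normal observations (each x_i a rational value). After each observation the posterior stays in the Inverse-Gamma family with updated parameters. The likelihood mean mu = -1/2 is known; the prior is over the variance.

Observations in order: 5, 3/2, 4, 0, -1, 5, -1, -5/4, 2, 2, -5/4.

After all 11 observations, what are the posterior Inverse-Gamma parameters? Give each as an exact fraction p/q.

obs 1: x=5 → posterior Inverse-Gamma(21/10, 131/8)
obs 2: x=3/2 → posterior Inverse-Gamma(13/5, 147/8)
obs 3: x=4 → posterior Inverse-Gamma(31/10, 57/2)
obs 4: x=0 → posterior Inverse-Gamma(18/5, 229/8)
obs 5: x=-1 → posterior Inverse-Gamma(41/10, 115/4)
obs 6: x=5 → posterior Inverse-Gamma(23/5, 351/8)
obs 7: x=-1 → posterior Inverse-Gamma(51/10, 44)
obs 8: x=-5/4 → posterior Inverse-Gamma(28/5, 1417/32)
obs 9: x=2 → posterior Inverse-Gamma(61/10, 1517/32)
obs 10: x=2 → posterior Inverse-Gamma(33/5, 1617/32)
obs 11: x=-5/4 → posterior Inverse-Gamma(71/10, 813/16)

alpha=71/10, beta=813/16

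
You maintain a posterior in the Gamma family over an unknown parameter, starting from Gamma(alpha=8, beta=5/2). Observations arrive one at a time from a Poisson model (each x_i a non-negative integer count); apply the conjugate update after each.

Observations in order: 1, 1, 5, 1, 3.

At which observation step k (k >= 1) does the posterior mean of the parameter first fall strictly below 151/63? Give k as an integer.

k = 2

obs 1: x=1 → posterior Gamma(9, 7/2)
obs 2: x=1 → posterior Gamma(10, 9/2)
obs 3: x=5 → posterior Gamma(15, 11/2)
obs 4: x=1 → posterior Gamma(16, 13/2)
obs 5: x=3 → posterior Gamma(19, 15/2)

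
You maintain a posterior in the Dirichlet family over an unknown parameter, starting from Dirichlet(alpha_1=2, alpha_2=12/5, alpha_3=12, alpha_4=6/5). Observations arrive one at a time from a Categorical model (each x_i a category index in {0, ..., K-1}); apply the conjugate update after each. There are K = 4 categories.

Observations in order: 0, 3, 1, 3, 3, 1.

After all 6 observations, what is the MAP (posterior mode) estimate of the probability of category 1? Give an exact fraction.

obs 1: x=0 → posterior Dirichlet(3, 12/5, 12, 6/5)
obs 2: x=3 → posterior Dirichlet(3, 12/5, 12, 11/5)
obs 3: x=1 → posterior Dirichlet(3, 17/5, 12, 11/5)
obs 4: x=3 → posterior Dirichlet(3, 17/5, 12, 16/5)
obs 5: x=3 → posterior Dirichlet(3, 17/5, 12, 21/5)
obs 6: x=1 → posterior Dirichlet(3, 22/5, 12, 21/5)

17/98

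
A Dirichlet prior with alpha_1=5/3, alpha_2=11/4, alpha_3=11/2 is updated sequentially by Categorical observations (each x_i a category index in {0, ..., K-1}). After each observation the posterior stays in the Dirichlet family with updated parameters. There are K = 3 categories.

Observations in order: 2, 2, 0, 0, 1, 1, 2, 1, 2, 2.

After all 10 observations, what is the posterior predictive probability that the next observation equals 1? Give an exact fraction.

69/239

obs 1: x=2 → posterior Dirichlet(5/3, 11/4, 13/2)
obs 2: x=2 → posterior Dirichlet(5/3, 11/4, 15/2)
obs 3: x=0 → posterior Dirichlet(8/3, 11/4, 15/2)
obs 4: x=0 → posterior Dirichlet(11/3, 11/4, 15/2)
obs 5: x=1 → posterior Dirichlet(11/3, 15/4, 15/2)
obs 6: x=1 → posterior Dirichlet(11/3, 19/4, 15/2)
obs 7: x=2 → posterior Dirichlet(11/3, 19/4, 17/2)
obs 8: x=1 → posterior Dirichlet(11/3, 23/4, 17/2)
obs 9: x=2 → posterior Dirichlet(11/3, 23/4, 19/2)
obs 10: x=2 → posterior Dirichlet(11/3, 23/4, 21/2)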